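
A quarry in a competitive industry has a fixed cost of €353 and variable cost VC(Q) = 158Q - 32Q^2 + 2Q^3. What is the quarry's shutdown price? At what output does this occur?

The firm shuts down when price falls below the minimum of average variable cost. AVC = VC/Q = 158 - 32Q + 2Q^2.
At the minimum of AVC, MC = AVC. MC = 158 - 64Q + 6Q^2; setting MC = AVC gives 4Q^2 - 32Q = 0, so Q = 8. min AVC = 30.
The firm shuts down for any P below €30.

€30 per unit, at Q = 8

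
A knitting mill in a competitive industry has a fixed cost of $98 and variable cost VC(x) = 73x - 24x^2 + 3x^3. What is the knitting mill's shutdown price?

The shutdown price is the minimum of AVC. VC = 73x - 24x^2 + 3x^3, so AVC = 73 - 24x + 3x^2.
At the minimum of AVC, MC = AVC. MC = 73 - 48x + 9x^2; setting MC = AVC gives 6x^2 - 24x = 0, so x = 4. min AVC = 25.
The firm shuts down for any P below $25.

$25 per unit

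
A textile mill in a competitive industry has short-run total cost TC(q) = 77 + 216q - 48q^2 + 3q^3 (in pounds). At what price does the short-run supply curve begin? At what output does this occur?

The firm shuts down when price falls below the minimum of average variable cost. AVC = VC/q = 216 - 48q + 3q^2.
At the minimum of AVC, MC = AVC. MC = 216 - 96q + 9q^2; setting MC = AVC gives 6q^2 - 48q = 0, so q = 8. min AVC = 24.
The firm shuts down for any P below £24.

£24 per unit, at q = 8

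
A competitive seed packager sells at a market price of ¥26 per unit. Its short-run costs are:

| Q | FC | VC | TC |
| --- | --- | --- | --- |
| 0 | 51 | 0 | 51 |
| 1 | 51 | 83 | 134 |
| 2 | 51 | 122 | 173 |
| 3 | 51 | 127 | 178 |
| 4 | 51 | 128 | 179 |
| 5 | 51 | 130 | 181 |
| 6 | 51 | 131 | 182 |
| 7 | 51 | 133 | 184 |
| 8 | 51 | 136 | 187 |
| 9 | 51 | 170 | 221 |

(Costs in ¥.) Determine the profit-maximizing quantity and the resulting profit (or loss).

Q = 8; profit = ¥21

Tabulate TR − TC: Q=0: -51; Q=1: -108; Q=2: -121; Q=3: -100; Q=4: -75; Q=5: -51; Q=6: -26; Q=7: -2; Q=8: 21; Q=9: 13.
Profit is maximized at Q = 8. AVC there is 136/8 = ¥17 ≤ P, so producing beats shutting down (which would give -¥51).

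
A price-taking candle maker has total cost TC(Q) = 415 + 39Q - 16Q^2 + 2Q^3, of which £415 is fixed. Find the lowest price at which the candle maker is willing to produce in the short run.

The firm shuts down when price falls below the minimum of average variable cost. AVC = VC/Q = 39 - 16Q + 2Q^2.
At the minimum of AVC, MC = AVC. MC = 39 - 32Q + 6Q^2; setting MC = AVC gives 4Q^2 - 16Q = 0, so Q = 4. min AVC = 7.
For P < £7 the firm produces nothing.

£7 per unit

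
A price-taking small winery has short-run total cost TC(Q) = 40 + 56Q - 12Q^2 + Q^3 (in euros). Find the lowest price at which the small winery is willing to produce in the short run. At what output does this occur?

€20 per unit, at Q = 6

Short-run supply begins at min AVC. From VC = 56Q - 12Q^2 + Q^3, AVC = 56 - 12Q + Q^2.
dAVC/dQ = -12 + 2Q = 0 gives Q = 6. min AVC = 56 - 12·6 + 6^2 = 20.
The firm shuts down for any P below €20.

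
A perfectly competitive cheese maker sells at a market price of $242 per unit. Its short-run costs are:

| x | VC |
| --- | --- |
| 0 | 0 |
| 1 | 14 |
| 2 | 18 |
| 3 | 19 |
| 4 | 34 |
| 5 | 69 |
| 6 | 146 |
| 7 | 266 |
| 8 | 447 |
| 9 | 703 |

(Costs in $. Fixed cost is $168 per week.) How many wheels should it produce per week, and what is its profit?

x = 8; profit = $1321

Profit at each row (π = 242x − TC): x=0: -168; x=1: 60; x=2: 298; x=3: 539; x=4: 766; x=5: 973; x=6: 1138; x=7: 1260; x=8: 1321; x=9: 1307.
Profit is maximized at x = 8. AVC there is 447/8 = $55.88 ≤ P, so producing beats shutting down (which would give -$168).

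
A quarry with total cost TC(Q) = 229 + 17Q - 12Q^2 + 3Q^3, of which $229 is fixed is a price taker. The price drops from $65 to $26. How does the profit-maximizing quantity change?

AVC = 17 - 12Q + 3Q^2, minimized at Q = 2 where min AVC = $5. MC = 17 - 24Q + 9Q^2.
With P = $65 above the shutdown price, P = MC gives Q = 4.
At P = $26 ≥ min AVC, set P = MC: Q = 3. The firm stays open but cuts output.

Output falls from 4 to 3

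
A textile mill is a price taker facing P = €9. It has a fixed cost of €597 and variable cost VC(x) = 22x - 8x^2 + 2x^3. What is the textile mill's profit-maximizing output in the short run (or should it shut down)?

Shut down

From TC, MC = TC'(x) = 22 - 16x + 6x^2 and AVC = VC/x = 22 - 8x + 2x^2.
AVC is minimized where dAVC/dx = -8 + 4x = 0, at x = 2; min AVC = 22 - 8·2 + 2·2^2 = €14.
With P < min AVC (€9 < €14), every unit sold adds to the loss.
Shutting down limits the loss to fixed cost, €597.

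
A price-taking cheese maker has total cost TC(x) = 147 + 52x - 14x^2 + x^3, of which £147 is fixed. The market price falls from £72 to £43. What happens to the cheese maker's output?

Output falls from 10 to 9

AVC = 52 - 14x + x^2, minimized at x = 7 where min AVC = £3. MC = 52 - 28x + 3x^2.
At P = £72 ≥ min AVC, set P = MC on the rising branch: x = 10.
At P = £43 ≥ min AVC, set P = MC: x = 9. The firm stays open but cuts output.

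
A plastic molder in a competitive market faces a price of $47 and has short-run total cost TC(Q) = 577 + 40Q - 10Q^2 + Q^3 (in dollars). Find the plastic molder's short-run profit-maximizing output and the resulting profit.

AVC = 40 - 10Q + Q^2 has its minimum $15 at Q = 5; price $47 clears that bar, so the firm operates.
With MC = 40 - 20Q + 3Q^2, P = MC on the upward-sloping part at Q* = 7.
TR = 47·7 = 329. TC = 577 + 133 = 710. Profit = 329 − 710 = -$381.
That loss of $381 beats the $577 the firm would lose by shutting down; producing recovers $196 of fixed cost.

Profit = -$381 at Q = 7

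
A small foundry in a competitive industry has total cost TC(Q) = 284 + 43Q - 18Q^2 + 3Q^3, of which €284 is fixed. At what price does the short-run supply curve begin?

€16 per unit

Short-run supply begins at min AVC. From VC = 43Q - 18Q^2 + 3Q^3, AVC = 43 - 18Q + 3Q^2.
At the minimum of AVC, MC = AVC. MC = 43 - 36Q + 9Q^2; setting MC = AVC gives 6Q^2 - 18Q = 0, so Q = 3. min AVC = 16.
The firm shuts down for any P below €16.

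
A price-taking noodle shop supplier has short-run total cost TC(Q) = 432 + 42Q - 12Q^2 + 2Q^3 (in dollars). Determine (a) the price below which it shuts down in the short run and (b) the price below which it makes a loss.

AVC = 42 - 12Q + 2Q^2; minimized at Q = 3, giving min AVC = $24. That is the shutdown price.
ATC = 432/Q + 42 - 12Q + 2Q^2. Setting dATC/dQ = −432/Q^2 − 12 + 4Q = 0 gives Q = 6 (since 4·6^3 − 12·6^2 = 432).
min ATC = 432/6 + 42 − 12·6 + 2·6^2 = $114. That is the break-even price.
Between these two prices the firm operates at a loss; above $114 it earns a profit.

Shutdown price = $24; break-even price = $114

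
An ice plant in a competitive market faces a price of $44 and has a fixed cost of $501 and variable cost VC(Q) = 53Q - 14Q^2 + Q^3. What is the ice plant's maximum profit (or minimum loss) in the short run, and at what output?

AVC = 53 - 14Q + Q^2; min AVC = $4 at Q = 7. Since P = $44 ≥ min AVC, the firm produces.
MC = 53 - 28Q + 3Q^2. Setting P = MC and taking the root on the rising branch gives Q* = 9.
TR = 44·9 = 396. TC = 501 + 72 = 573. Profit = 396 − 573 = -$177.
By producing, the firm covers all variable cost plus $324 of fixed cost; shutting down would lose the full $501.

Profit = -$177 at Q = 9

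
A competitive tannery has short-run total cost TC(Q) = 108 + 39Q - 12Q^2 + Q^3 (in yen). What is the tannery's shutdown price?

¥3 per unit

Short-run supply begins at min AVC. From VC = 39Q - 12Q^2 + Q^3, AVC = 39 - 12Q + Q^2.
At the minimum of AVC, MC = AVC. MC = 39 - 24Q + 3Q^2; setting MC = AVC gives 2Q^2 - 12Q = 0, so Q = 6. min AVC = 3.
The firm shuts down for any P below ¥3.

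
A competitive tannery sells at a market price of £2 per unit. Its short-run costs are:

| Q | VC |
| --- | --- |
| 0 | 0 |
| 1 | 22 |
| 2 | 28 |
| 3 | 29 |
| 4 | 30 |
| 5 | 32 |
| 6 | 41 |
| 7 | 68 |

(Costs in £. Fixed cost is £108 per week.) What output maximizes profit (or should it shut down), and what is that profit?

Compute π = P·Q − TC at each output: Q=0: -108; Q=1: -128; Q=2: -132; Q=3: -131; Q=4: -130; Q=5: -130; Q=6: -137; Q=7: -162.
Profit is highest at Q = 0. Equivalently, the lowest AVC in the table is 32/5 ≈ £6.40 at Q = 5, and P = £2 falls below it — price never covers variable cost, so the firm shuts down and loses only its fixed cost.

Q = 0 (shut down); profit = -£108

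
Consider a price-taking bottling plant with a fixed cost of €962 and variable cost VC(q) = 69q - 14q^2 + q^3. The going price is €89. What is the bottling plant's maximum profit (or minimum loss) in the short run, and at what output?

Profit = -€362 at q = 10

AVC = 69 - 14q + q^2 has its minimum €20 at q = 7; price €89 clears that bar, so the firm operates.
MC = 69 - 28q + 3q^2. Setting P = MC and taking the root on the rising branch gives q* = 10.
TR = 89·10 = 890. TC = 962 + 290 = 1252. Profit = 890 − 1252 = -€362.
Shutting down would mean losing the fixed cost of €962, so operating at a loss of €362 is better by €600.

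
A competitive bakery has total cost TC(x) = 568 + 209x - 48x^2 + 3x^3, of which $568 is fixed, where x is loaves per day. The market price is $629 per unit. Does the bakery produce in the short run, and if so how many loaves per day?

Produce at x = 14

Variable cost is VC = 209x - 48x^2 + 3x^3, so AVC = VC/x = 209 - 48x + 3x^2 and MC = dTC/dx = 209 - 96x + 9x^2.
AVC hits its minimum where MC = AVC, at x = 8, giving min AVC = 209 - 48·8 + 3·8^2 = $17.
Since P = $629 ≥ min AVC = $17, price covers variable cost and the firm should produce.
Set P = MC: 629 = 209 - 96x + 9x^2 → -420 - 96x + 9x^2 = 0. The roots are x = -10/3 and x = 14; the profit-maximizing output is on the rising part of MC, so x* = 14.
Check: AVC at x = 14 is $125 ≤ P, so revenue covers variable cost.
Profit = P·x − TC = 629·14 − 2318 = $6488.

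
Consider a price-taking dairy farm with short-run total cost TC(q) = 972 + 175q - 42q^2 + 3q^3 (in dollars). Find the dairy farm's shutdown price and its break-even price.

AVC = 175 - 42q + 3q^2; minimized at q = 7, giving min AVC = $28. That is the shutdown price.
ATC = 972/q + 175 - 42q + 3q^2. Setting dATC/dq = −972/q^2 − 42 + 6q = 0 gives q = 9 (since 6·9^3 − 42·9^2 = 972).
min ATC = 972/9 + 175 − 42·9 + 3·9^2 = $148. That is the break-even price.
Between these two prices the firm operates at a loss; above $148 it earns a profit.

Shutdown price = $28; break-even price = $148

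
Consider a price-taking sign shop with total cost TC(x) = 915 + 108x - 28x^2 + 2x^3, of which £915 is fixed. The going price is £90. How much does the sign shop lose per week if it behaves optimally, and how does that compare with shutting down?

Profit = -£267 at x = 9

AVC = 108 - 28x + 2x^2; min AVC = £10 at x = 7. Since P = £90 ≥ min AVC, the firm produces.
MC = 108 - 56x + 6x^2. Setting P = MC and taking the root on the rising branch gives x* = 9.
TR = 90·9 = 810. TC = 915 + 162 = 1077. Profit = 810 − 1077 = -£267.
Shutting down would mean losing the fixed cost of £915, so operating at a loss of £267 is better by £648.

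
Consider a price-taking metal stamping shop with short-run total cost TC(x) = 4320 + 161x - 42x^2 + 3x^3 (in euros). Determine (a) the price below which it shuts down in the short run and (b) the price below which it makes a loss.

AVC = 161 - 42x + 3x^2; minimized at x = 7, giving min AVC = €14. That is the shutdown price.
ATC = 4320/x + 161 - 42x + 3x^2. Setting dATC/dx = −4320/x^2 − 42 + 6x = 0 gives x = 12 (since 6·12^3 − 42·12^2 = 4320).
min ATC = 4320/12 + 161 − 42·12 + 3·12^2 = €449. That is the break-even price.
For €14 ≤ P < €449 the firm produces at a loss; below €14 it shuts down.

Shutdown price = €14; break-even price = €449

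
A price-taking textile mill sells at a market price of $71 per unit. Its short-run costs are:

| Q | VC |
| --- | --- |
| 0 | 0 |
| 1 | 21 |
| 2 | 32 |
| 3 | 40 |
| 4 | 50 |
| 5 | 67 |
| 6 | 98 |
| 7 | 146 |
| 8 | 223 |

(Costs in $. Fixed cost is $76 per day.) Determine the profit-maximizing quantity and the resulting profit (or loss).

Q = 7; profit = $275

Profit at each row (π = 71Q − TC): Q=0: -76; Q=1: -26; Q=2: 34; Q=3: 97; Q=4: 158; Q=5: 212; Q=6: 252; Q=7: 275; Q=8: 269.
Profit is maximized at Q = 7. AVC there is 146/7 = $20.86 ≤ P, so producing beats shutting down (which would give -$76).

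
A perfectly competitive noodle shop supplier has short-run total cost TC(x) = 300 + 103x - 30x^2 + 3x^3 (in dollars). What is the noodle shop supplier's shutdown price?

$28 per unit

The firm shuts down when price falls below the minimum of average variable cost. AVC = VC/x = 103 - 30x + 3x^2.
At the minimum of AVC, MC = AVC. MC = 103 - 60x + 9x^2; setting MC = AVC gives 6x^2 - 30x = 0, so x = 5. min AVC = 28.
The firm shuts down for any P below $28.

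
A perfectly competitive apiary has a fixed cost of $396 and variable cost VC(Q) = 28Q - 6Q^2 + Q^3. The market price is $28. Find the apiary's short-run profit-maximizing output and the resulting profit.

AVC = 28 - 6Q + Q^2 has its minimum $19 at Q = 3; price $28 clears that bar, so the firm operates.
MC = 28 - 12Q + 3Q^2. Setting P = MC and taking the root on the rising branch gives Q* = 4.
TR = 28·4 = 112. TC = 396 + 80 = 476. Profit = 112 − 476 = -$364.
That loss of $364 beats the $396 the firm would lose by shutting down; producing recovers $32 of fixed cost.

Profit = -$364 at Q = 4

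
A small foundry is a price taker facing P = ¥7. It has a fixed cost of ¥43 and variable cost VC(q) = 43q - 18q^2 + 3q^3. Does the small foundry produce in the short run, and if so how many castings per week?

Shut down

From TC, MC = TC'(q) = 43 - 36q + 9q^2 and AVC = VC/q = 43 - 18q + 3q^2.
AVC hits its minimum where MC = AVC, at q = 3, giving min AVC = 43 - 18·3 + 3·3^2 = ¥16.
P = ¥7 lies below min AVC = ¥16; no output level covers variable cost.
Shutting down limits the loss to fixed cost, ¥43.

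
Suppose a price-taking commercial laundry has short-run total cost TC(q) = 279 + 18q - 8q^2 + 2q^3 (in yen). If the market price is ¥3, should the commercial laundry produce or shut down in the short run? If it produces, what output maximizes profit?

From TC, MC = TC'(q) = 18 - 16q + 6q^2 and AVC = VC/q = 18 - 8q + 2q^2.
AVC is minimized where dAVC/dq = -8 + 4q = 0, at q = 2; min AVC = 18 - 8·2 + 2·2^2 = ¥10.
P = ¥3 lies below min AVC = ¥10; no output level covers variable cost.
Shutting down limits the loss to fixed cost, ¥279.

Shut down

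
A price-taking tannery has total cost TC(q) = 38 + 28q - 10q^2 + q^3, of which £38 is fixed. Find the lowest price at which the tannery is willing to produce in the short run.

Short-run supply begins at min AVC. From VC = 28q - 10q^2 + q^3, AVC = 28 - 10q + q^2.
dAVC/dq = -10 + 2q = 0 gives q = 5. min AVC = 28 - 10·5 + 5^2 = 3.
For P < £3 the firm produces nothing.

£3 per unit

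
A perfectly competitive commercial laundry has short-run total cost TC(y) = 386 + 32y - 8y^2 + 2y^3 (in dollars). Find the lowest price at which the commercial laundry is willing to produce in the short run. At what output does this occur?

$24 per unit, at y = 2

Short-run supply begins at min AVC. From VC = 32y - 8y^2 + 2y^3, AVC = 32 - 8y + 2y^2.
At the minimum of AVC, MC = AVC. MC = 32 - 16y + 6y^2; setting MC = AVC gives 4y^2 - 8y = 0, so y = 2. min AVC = 24.
So the shutdown price is $24.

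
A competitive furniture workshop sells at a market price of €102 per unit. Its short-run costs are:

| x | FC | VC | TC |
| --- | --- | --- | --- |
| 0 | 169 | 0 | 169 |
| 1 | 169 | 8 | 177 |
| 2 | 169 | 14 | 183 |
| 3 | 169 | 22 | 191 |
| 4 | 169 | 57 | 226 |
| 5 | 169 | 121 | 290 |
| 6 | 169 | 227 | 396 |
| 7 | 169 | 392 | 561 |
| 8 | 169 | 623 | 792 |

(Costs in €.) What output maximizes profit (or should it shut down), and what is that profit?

x = 5; profit = €220

Compute π = P·x − TC at each output: x=0: -169; x=1: -75; x=2: 21; x=3: 115; x=4: 182; x=5: 220; x=6: 216; x=7: 153; x=8: 24.
Profit is maximized at x = 5. AVC there is 121/5 = €24.20 ≤ P, so producing beats shutting down (which would give -€169).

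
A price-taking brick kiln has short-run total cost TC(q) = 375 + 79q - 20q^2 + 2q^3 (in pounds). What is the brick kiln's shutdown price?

£29 per unit

Short-run supply begins at min AVC. From VC = 79q - 20q^2 + 2q^3, AVC = 79 - 20q + 2q^2.
At the minimum of AVC, MC = AVC. MC = 79 - 40q + 6q^2; setting MC = AVC gives 4q^2 - 20q = 0, so q = 5. min AVC = 29.
The firm shuts down for any P below £29.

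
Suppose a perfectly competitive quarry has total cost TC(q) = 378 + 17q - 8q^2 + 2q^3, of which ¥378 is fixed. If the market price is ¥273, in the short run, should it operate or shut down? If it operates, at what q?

From TC, MC = TC'(q) = 17 - 16q + 6q^2 and AVC = VC/q = 17 - 8q + 2q^2.
The AVC parabola has its vertex at q = 8/4 = 2, where AVC = 17 - 8·2 + 2·2^2 = ¥9.
Because ¥273 ≥ ¥9, revenue can cover variable cost; the firm operates.
Set P = MC: 273 = 17 - 16q + 6q^2 → -256 - 16q + 6q^2 = 0. The roots are q = -16/3 and q = 8; the profit-maximizing output is on the rising part of MC, so q* = 8.
Check: AVC at q = 8 is ¥81 ≤ P, so revenue covers variable cost.
Profit = P·q − TC = 273·8 − 1026 = ¥1158.

Produce at q = 8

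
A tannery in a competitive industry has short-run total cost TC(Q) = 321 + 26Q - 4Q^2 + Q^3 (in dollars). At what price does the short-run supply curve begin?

$22 per unit

The shutdown price is the minimum of AVC. VC = 26Q - 4Q^2 + Q^3, so AVC = 26 - 4Q + Q^2.
dAVC/dQ = -4 + 2Q = 0 gives Q = 2. min AVC = 26 - 4·2 + 2^2 = 22.
The firm shuts down for any P below $22.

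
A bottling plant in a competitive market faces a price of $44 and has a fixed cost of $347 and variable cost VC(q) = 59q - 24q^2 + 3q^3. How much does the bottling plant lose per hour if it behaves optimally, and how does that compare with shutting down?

Profit = -$197 at q = 5

AVC = 59 - 24q + 3q^2; min AVC = $11 at q = 4. Since P = $44 ≥ min AVC, the firm produces.
MC = 59 - 48q + 9q^2. Setting P = MC and taking the root on the rising branch gives q* = 5.
TR = 44·5 = 220. TC = 347 + 70 = 417. Profit = 220 − 417 = -$197.
Shutting down would mean losing the fixed cost of $347, so operating at a loss of $197 is better by $150.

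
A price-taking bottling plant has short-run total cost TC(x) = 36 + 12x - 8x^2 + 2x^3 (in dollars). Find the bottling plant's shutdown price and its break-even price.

Shutdown price = $4; break-even price = $18

AVC = 12 - 8x + 2x^2; minimized at x = 2, giving min AVC = $4. That is the shutdown price.
ATC = 36/x + 12 - 8x + 2x^2. Setting dATC/dx = −36/x^2 − 8 + 4x = 0 gives x = 3 (since 4·3^3 − 8·3^2 = 36).
min ATC = 36/3 + 12 − 8·3 + 2·3^2 = $18. That is the break-even price.
Between these two prices the firm operates at a loss; above $18 it earns a profit.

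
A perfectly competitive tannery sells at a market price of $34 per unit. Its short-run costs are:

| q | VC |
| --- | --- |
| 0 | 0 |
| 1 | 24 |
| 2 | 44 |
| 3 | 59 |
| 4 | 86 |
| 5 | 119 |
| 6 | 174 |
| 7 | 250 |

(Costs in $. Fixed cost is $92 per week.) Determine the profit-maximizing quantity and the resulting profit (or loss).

Tabulate TR − TC: q=0: -92; q=1: -82; q=2: -68; q=3: -49; q=4: -42; q=5: -41; q=6: -62; q=7: -104.
Profit is maximized at q = 5. AVC there is 119/5 = $23.80 ≤ P, so producing beats shutting down (which would give -$92).

q = 5; profit = -$41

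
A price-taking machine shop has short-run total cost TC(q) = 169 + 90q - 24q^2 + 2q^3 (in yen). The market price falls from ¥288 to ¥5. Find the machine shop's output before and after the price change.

MC = 90 - 48q + 6q^2; the shutdown threshold is min AVC = ¥18 (at q = 6).
At P = ¥288 ≥ min AVC, set P = MC on the rising branch: q = 11.
At P = ¥5 < min AVC = ¥18, price no longer covers variable cost at any output, so the firm shuts down: q = 0.

Output falls from 11 to 0 (the firm shuts down)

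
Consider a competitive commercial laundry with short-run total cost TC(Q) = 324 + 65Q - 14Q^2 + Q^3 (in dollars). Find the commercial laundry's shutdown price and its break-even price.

AVC = 65 - 14Q + Q^2; minimized at Q = 7, giving min AVC = $16. That is the shutdown price.
ATC = 324/Q + 65 - 14Q + Q^2. Setting dATC/dQ = −324/Q^2 − 14 + 2Q = 0 gives Q = 9 (since 2·9^3 − 14·9^2 = 324).
min ATC = 324/9 + 65 − 14·9 + 9^2 = $56. That is the break-even price.
Between these two prices the firm operates at a loss; above $56 it earns a profit.

Shutdown price = $16; break-even price = $56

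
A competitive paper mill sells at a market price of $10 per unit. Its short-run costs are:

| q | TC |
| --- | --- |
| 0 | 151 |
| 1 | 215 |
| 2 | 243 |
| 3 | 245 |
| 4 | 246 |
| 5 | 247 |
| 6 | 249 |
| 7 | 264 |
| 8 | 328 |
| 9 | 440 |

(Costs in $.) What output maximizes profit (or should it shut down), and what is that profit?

Tabulate TR − TC: q=0: -151; q=1: -205; q=2: -223; q=3: -215; q=4: -206; q=5: -197; q=6: -189; q=7: -194; q=8: -248; q=9: -350.
Profit is highest at q = 0. Equivalently, the lowest AVC in the table is 113/7 ≈ $16.14 at q = 7, and P = $10 falls below it — price never covers variable cost, so the firm shuts down and loses only its fixed cost.

q = 0 (shut down); profit = -$151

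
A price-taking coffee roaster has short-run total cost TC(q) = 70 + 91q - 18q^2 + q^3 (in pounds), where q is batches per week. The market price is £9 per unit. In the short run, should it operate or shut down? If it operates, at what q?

Shut down

Strip out fixed cost: VC = 91q - 18q^2 + q^3. Then AVC = 91 - 18q + q^2 and MC = 91 - 36q + 3q^2.
The AVC parabola has its vertex at q = 18/2 = 9, where AVC = 91 - 18·9 + 9^2 = £10.
Since P = £9 < min AVC = £10, price fails to cover variable cost at any output.
Shutting down limits the loss to fixed cost, £70.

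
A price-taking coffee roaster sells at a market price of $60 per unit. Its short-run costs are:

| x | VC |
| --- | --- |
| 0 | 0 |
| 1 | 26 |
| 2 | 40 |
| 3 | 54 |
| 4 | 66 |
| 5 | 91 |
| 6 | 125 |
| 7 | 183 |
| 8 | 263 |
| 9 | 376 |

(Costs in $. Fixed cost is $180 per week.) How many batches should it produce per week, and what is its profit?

Tabulate TR − TC: x=0: -180; x=1: -146; x=2: -100; x=3: -54; x=4: -6; x=5: 29; x=6: 55; x=7: 57; x=8: 37; x=9: -16.
Profit is maximized at x = 7. AVC there is 183/7 = $26.14 ≤ P, so producing beats shutting down (which would give -$180).

x = 7; profit = $57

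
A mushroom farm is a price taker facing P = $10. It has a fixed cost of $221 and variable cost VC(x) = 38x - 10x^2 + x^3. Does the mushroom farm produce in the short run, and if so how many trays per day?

Shut down

Strip out fixed cost: VC = 38x - 10x^2 + x^3. Then AVC = 38 - 10x + x^2 and MC = 38 - 20x + 3x^2.
AVC is minimized where dAVC/dx = -10 + 2x = 0, at x = 5; min AVC = 38 - 10·5 + 5^2 = $13.
With P < min AVC ($10 < $13), every unit sold adds to the loss.
Shutting down limits the loss to fixed cost, $221.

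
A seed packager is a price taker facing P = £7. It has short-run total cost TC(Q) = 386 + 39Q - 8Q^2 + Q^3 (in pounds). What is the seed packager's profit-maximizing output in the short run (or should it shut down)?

Shut down

Variable cost is VC = 39Q - 8Q^2 + Q^3, so AVC = VC/Q = 39 - 8Q + Q^2 and MC = dTC/dQ = 39 - 16Q + 3Q^2.
AVC hits its minimum where MC = AVC, at Q = 4, giving min AVC = 39 - 8·4 + 4^2 = £23.
Since P = £7 < min AVC = £23, price fails to cover variable cost at any output.
Best response: produce nothing and absorb the £386 fixed cost.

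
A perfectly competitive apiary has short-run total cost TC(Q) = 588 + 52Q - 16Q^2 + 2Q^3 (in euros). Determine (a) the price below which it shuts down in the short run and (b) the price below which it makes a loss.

Shutdown price = €20; break-even price = €122

AVC = 52 - 16Q + 2Q^2; minimized at Q = 4, giving min AVC = €20. That is the shutdown price.
ATC = 588/Q + 52 - 16Q + 2Q^2. Setting dATC/dQ = −588/Q^2 − 16 + 4Q = 0 gives Q = 7 (since 4·7^3 − 16·7^2 = 588).
min ATC = 588/7 + 52 − 16·7 + 2·7^2 = €122. That is the break-even price.
For €20 ≤ P < €122 the firm produces at a loss; below €20 it shuts down.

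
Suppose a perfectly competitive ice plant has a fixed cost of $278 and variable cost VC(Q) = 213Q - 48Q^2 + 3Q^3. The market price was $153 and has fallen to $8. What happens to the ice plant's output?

Output falls from 10 to 0 (the firm shuts down)

MC = 213 - 96Q + 9Q^2; the shutdown threshold is min AVC = $21 (at Q = 8).
At P = $153 ≥ min AVC, set P = MC on the rising branch: Q = 10.
At P = $8 < min AVC = $21, price no longer covers variable cost at any output, so the firm shuts down: Q = 0.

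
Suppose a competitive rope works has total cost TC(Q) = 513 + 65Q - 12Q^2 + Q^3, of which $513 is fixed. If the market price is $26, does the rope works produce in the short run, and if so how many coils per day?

Shut down

From TC, MC = TC'(Q) = 65 - 24Q + 3Q^2 and AVC = VC/Q = 65 - 12Q + Q^2.
AVC hits its minimum where MC = AVC, at Q = 6, giving min AVC = 65 - 12·6 + 6^2 = $29.
P = $26 lies below min AVC = $29; no output level covers variable cost.
The firm minimizes its loss by shutting down and losing only its fixed cost of $513.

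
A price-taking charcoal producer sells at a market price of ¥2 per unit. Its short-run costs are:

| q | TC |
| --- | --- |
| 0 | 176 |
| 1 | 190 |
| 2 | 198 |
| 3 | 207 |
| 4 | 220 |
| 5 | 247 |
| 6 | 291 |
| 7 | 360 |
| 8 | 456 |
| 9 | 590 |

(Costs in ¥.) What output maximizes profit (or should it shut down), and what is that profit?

Tabulate TR − TC: q=0: -176; q=1: -188; q=2: -194; q=3: -201; q=4: -212; q=5: -237; q=6: -279; q=7: -346; q=8: -440; q=9: -572.
Profit is highest at q = 0. Equivalently, the lowest AVC in the table is 31/3 ≈ ¥10.33 at q = 3, and P = ¥2 falls below it — price never covers variable cost, so the firm shuts down and loses only its fixed cost.

q = 0 (shut down); profit = -¥176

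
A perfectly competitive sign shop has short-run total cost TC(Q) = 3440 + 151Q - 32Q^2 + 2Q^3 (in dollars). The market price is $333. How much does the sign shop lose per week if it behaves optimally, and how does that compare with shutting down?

AVC = 151 - 32Q + 2Q^2 has its minimum $23 at Q = 8; price $333 clears that bar, so the firm operates.
With MC = 151 - 64Q + 6Q^2, P = MC on the upward-sloping part at Q* = 13.
TR = 333·13 = 4329. TC = 3440 + 949 = 4389. Profit = 4329 − 4389 = -$60.
By producing, the firm covers all variable cost plus $3380 of fixed cost; shutting down would lose the full $3440.

Profit = -$60 at Q = 13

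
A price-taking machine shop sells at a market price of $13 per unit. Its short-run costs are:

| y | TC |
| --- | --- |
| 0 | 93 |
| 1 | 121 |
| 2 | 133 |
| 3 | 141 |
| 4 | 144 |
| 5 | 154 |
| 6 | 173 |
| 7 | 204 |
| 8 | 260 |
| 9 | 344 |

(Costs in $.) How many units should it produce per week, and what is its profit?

y = 5; profit = -$89

Profit at each row (π = 13y − TC): y=0: -93; y=1: -108; y=2: -107; y=3: -102; y=4: -92; y=5: -89; y=6: -95; y=7: -113; y=8: -156; y=9: -227.
Profit is maximized at y = 5. AVC there is 61/5 = $12.20 ≤ P, so producing beats shutting down (which would give -$93).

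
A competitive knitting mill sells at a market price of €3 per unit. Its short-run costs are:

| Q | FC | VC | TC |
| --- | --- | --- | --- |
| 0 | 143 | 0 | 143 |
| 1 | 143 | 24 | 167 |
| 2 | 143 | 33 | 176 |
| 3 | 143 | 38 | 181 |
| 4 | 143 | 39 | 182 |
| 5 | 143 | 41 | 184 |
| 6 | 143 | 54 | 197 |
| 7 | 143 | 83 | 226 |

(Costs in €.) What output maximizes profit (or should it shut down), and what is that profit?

Q = 0 (shut down); profit = -€143

Tabulate TR − TC: Q=0: -143; Q=1: -164; Q=2: -170; Q=3: -172; Q=4: -170; Q=5: -169; Q=6: -179; Q=7: -205.
Profit is highest at Q = 0. Equivalently, the lowest AVC in the table is 41/5 ≈ €8.20 at Q = 5, and P = €3 falls below it — price never covers variable cost, so the firm shuts down and loses only its fixed cost.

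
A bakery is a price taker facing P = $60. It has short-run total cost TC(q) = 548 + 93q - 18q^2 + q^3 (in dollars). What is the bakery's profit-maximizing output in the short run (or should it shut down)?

From TC, MC = TC'(q) = 93 - 36q + 3q^2 and AVC = VC/q = 93 - 18q + q^2.
The AVC parabola has its vertex at q = 18/2 = 9, where AVC = 93 - 18·9 + 9^2 = $12.
Since P = $60 ≥ min AVC = $12, price covers variable cost and the firm should produce.
P = MC gives 33 - 36q + 3q^2 = 0, with roots 1 and 11. Take the larger (rising MC): q* = 11.
Check: AVC at q = 11 is $16 ≤ P, so revenue covers variable cost.
Profit = P·q − TC = 60·11 − 724 = -$64, a loss, but smaller than the $548 fixed cost the firm would lose by shutting down.

Produce at q = 11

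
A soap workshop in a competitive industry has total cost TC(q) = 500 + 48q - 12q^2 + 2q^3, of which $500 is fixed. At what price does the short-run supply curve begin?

$30 per unit

Short-run supply begins at min AVC. From VC = 48q - 12q^2 + 2q^3, AVC = 48 - 12q + 2q^2.
At the minimum of AVC, MC = AVC. MC = 48 - 24q + 6q^2; setting MC = AVC gives 4q^2 - 12q = 0, so q = 3. min AVC = 30.
The firm shuts down for any P below $30.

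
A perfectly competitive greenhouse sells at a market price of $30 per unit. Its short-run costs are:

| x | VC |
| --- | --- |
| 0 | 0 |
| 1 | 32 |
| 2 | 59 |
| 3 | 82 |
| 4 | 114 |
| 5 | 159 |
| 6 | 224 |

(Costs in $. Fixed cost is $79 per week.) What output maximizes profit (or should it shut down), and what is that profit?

x = 3; profit = -$71

Tabulate TR − TC: x=0: -79; x=1: -81; x=2: -78; x=3: -71; x=4: -73; x=5: -88; x=6: -123.
Profit is maximized at x = 3. AVC there is 82/3 = $27.33 ≤ P, so producing beats shutting down (which would give -$79).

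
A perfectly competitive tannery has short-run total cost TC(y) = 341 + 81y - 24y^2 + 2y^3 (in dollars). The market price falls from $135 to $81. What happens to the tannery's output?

Output falls from 9 to 8

AVC = 81 - 24y + 2y^2, minimized at y = 6 where min AVC = $9. MC = 81 - 48y + 6y^2.
At P = $135 ≥ min AVC, set P = MC on the rising branch: y = 9.
At P = $81 ≥ min AVC, set P = MC: y = 8. The firm stays open but cuts output.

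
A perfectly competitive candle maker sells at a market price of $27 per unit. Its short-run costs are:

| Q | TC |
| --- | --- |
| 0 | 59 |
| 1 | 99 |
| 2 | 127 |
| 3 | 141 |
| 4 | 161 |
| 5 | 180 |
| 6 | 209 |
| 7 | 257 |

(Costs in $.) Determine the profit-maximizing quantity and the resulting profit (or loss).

Compute π = P·Q − TC at each output: Q=0: -59; Q=1: -72; Q=2: -73; Q=3: -60; Q=4: -53; Q=5: -45; Q=6: -47; Q=7: -68.
Profit is maximized at Q = 5. AVC there is 121/5 = $24.20 ≤ P, so producing beats shutting down (which would give -$59).

Q = 5; profit = -$45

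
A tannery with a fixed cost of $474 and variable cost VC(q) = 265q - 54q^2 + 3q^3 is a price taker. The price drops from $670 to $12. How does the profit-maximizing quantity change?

Output falls from 15 to 0 (the firm shuts down)

MC = 265 - 108q + 9q^2; the shutdown threshold is min AVC = $22 (at q = 9).
With P = $670 above the shutdown price, P = MC gives q = 15.
At P = $12 < min AVC = $22, price no longer covers variable cost at any output, so the firm shuts down: q = 0.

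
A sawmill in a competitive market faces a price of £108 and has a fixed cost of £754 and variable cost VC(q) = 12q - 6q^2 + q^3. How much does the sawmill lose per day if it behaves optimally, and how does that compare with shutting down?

Profit = -£114 at q = 8

AVC = 12 - 6q + q^2; min AVC = £3 at q = 3. Since P = £108 ≥ min AVC, the firm produces.
With MC = 12 - 12q + 3q^2, P = MC on the upward-sloping part at q* = 8.
TR = 108·8 = 864. TC = 754 + 224 = 978. Profit = 864 − 978 = -£114.
By producing, the firm covers all variable cost plus £640 of fixed cost; shutting down would lose the full £754.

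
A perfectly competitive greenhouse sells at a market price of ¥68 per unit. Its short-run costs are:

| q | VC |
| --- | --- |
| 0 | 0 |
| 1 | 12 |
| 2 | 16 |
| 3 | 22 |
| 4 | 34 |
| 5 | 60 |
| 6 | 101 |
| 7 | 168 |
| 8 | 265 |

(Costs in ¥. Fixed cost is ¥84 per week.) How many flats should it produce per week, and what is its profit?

q = 7; profit = ¥224

Compute π = P·q − TC at each output: q=0: -84; q=1: -28; q=2: 36; q=3: 98; q=4: 154; q=5: 196; q=6: 223; q=7: 224; q=8: 195.
Profit is maximized at q = 7. AVC there is 168/7 = ¥24 ≤ P, so producing beats shutting down (which would give -¥84).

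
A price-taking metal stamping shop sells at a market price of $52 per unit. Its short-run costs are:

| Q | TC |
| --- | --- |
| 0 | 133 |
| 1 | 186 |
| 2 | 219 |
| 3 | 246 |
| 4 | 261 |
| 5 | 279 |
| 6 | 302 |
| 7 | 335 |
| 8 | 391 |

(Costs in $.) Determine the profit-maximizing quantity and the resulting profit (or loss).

Tabulate TR − TC: Q=0: -133; Q=1: -134; Q=2: -115; Q=3: -90; Q=4: -53; Q=5: -19; Q=6: 10; Q=7: 29; Q=8: 25.
Profit is maximized at Q = 7. AVC there is 202/7 = $28.86 ≤ P, so producing beats shutting down (which would give -$133).

Q = 7; profit = $29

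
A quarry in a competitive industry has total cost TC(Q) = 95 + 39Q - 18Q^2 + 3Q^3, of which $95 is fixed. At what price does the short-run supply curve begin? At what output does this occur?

$12 per unit, at Q = 3

Short-run supply begins at min AVC. From VC = 39Q - 18Q^2 + 3Q^3, AVC = 39 - 18Q + 3Q^2.
dAVC/dQ = -18 + 6Q = 0 gives Q = 3. min AVC = 39 - 18·3 + 3·3^2 = 12.
The firm shuts down for any P below $12.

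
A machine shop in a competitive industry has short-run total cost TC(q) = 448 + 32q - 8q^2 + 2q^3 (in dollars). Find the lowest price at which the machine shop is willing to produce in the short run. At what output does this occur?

$24 per unit, at q = 2

The firm shuts down when price falls below the minimum of average variable cost. AVC = VC/q = 32 - 8q + 2q^2.
dAVC/dq = -8 + 4q = 0 gives q = 2. min AVC = 32 - 8·2 + 2·2^2 = 24.
So the shutdown price is $24.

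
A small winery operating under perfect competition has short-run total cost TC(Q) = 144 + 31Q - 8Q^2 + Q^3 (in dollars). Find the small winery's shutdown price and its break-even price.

Shutdown price = min AVC. AVC = 31 - 8Q + Q^2, with vertex at Q = 4 and minimum $15.
ATC = 144/Q + 31 - 8Q + Q^2. Setting dATC/dQ = −144/Q^2 − 8 + 2Q = 0 gives Q = 6 (since 2·6^3 − 8·6^2 = 144).
min ATC = 144/6 + 31 − 8·6 + 6^2 = $43. That is the break-even price.
For $15 ≤ P < $43 the firm produces at a loss; below $15 it shuts down.

Shutdown price = $15; break-even price = $43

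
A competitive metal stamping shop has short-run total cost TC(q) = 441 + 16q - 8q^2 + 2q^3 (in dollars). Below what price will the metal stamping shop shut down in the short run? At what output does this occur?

$8 per unit, at q = 2

Short-run supply begins at min AVC. From VC = 16q - 8q^2 + 2q^3, AVC = 16 - 8q + 2q^2.
At the minimum of AVC, MC = AVC. MC = 16 - 16q + 6q^2; setting MC = AVC gives 4q^2 - 8q = 0, so q = 2. min AVC = 8.
The firm shuts down for any P below $8.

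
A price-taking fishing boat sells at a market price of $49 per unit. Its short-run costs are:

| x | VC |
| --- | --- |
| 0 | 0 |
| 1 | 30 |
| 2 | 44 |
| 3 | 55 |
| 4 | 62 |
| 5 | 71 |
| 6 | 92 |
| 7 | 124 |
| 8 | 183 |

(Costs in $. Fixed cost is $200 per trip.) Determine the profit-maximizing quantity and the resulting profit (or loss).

Tabulate TR − TC: x=0: -200; x=1: -181; x=2: -146; x=3: -108; x=4: -66; x=5: -26; x=6: 2; x=7: 19; x=8: 9.
Profit is maximized at x = 7. AVC there is 124/7 = $17.71 ≤ P, so producing beats shutting down (which would give -$200).

x = 7; profit = $19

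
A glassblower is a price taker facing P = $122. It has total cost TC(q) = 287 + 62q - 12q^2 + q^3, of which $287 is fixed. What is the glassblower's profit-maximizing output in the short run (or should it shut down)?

Produce at q = 10

Strip out fixed cost: VC = 62q - 12q^2 + q^3. Then AVC = 62 - 12q + q^2 and MC = 62 - 24q + 3q^2.
AVC hits its minimum where MC = AVC, at q = 6, giving min AVC = 62 - 12·6 + 6^2 = $26.
P = $122 exceeds min AVC = $26, so the firm stays open.
Set P = MC: 122 = 62 - 24q + 3q^2 → -60 - 24q + 3q^2 = 0. The roots are q = -2 and q = 10; the profit-maximizing output is on the rising part of MC, so q* = 10.
Check: AVC at q = 10 is $42 ≤ P, so revenue covers variable cost.
Profit = P·q − TC = 122·10 − 707 = $513.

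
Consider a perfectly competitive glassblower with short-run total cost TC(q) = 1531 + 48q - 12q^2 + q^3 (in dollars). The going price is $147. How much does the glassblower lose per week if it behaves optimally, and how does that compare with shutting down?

Profit = -$321 at q = 11

AVC = 48 - 12q + q^2; min AVC = $12 at q = 6. Since P = $147 ≥ min AVC, the firm produces.
MC = 48 - 24q + 3q^2. Setting P = MC and taking the root on the rising branch gives q* = 11.
TR = 147·11 = 1617. TC = 1531 + 407 = 1938. Profit = 1617 − 1938 = -$321.
That loss of $321 beats the $1531 the firm would lose by shutting down; producing recovers $1210 of fixed cost.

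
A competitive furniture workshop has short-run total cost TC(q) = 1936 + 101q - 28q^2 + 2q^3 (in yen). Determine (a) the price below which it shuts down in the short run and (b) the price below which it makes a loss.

Shutdown price = min AVC. AVC = 101 - 28q + 2q^2, with vertex at q = 7 and minimum ¥3.
ATC = 1936/q + 101 - 28q + 2q^2. Setting dATC/dq = −1936/q^2 − 28 + 4q = 0 gives q = 11 (since 4·11^3 − 28·11^2 = 1936).
min ATC = 1936/11 + 101 − 28·11 + 2·11^2 = ¥211. That is the break-even price.
For ¥3 ≤ P < ¥211 the firm produces at a loss; below ¥3 it shuts down.

Shutdown price = ¥3; break-even price = ¥211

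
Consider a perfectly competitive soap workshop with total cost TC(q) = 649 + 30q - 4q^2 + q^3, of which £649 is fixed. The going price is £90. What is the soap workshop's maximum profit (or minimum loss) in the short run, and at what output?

Profit = -£361 at q = 6

AVC = 30 - 4q + q^2; min AVC = £26 at q = 2. Since P = £90 ≥ min AVC, the firm produces.
With MC = 30 - 8q + 3q^2, P = MC on the upward-sloping part at q* = 6.
TR = 90·6 = 540. TC = 649 + 252 = 901. Profit = 540 − 901 = -£361.
That loss of £361 beats the £649 the firm would lose by shutting down; producing recovers £288 of fixed cost.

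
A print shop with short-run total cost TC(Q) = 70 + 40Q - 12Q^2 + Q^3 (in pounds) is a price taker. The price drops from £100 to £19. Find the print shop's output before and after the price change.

Output falls from 10 to 7

AVC = 40 - 12Q + Q^2, minimized at Q = 6 where min AVC = £4. MC = 40 - 24Q + 3Q^2.
With P = £100 above the shutdown price, P = MC gives Q = 10.
At P = £19 ≥ min AVC, set P = MC: Q = 7. The firm stays open but cuts output.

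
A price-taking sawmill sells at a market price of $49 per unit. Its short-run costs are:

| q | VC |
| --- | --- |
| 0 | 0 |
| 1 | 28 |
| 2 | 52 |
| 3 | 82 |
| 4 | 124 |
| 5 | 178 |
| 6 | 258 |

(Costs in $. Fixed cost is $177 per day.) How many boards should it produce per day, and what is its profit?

q = 4; profit = -$105

Compute π = P·q − TC at each output: q=0: -177; q=1: -156; q=2: -131; q=3: -112; q=4: -105; q=5: -110; q=6: -141.
Profit is maximized at q = 4. AVC there is 124/4 = $31 ≤ P, so producing beats shutting down (which would give -$177).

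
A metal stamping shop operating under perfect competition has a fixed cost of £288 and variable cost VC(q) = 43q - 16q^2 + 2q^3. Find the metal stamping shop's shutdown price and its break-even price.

AVC = 43 - 16q + 2q^2; minimized at q = 4, giving min AVC = £11. That is the shutdown price.
ATC = 288/q + 43 - 16q + 2q^2. Setting dATC/dq = −288/q^2 − 16 + 4q = 0 gives q = 6 (since 4·6^3 − 16·6^2 = 288).
min ATC = 288/6 + 43 − 16·6 + 2·6^2 = £67. That is the break-even price.
Between these two prices the firm operates at a loss; above £67 it earns a profit.

Shutdown price = £11; break-even price = £67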